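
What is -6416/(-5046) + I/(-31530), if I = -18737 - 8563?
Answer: 5667538/2651673 ≈ 2.1373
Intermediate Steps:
I = -27300
-6416/(-5046) + I/(-31530) = -6416/(-5046) - 27300/(-31530) = -6416*(-1/5046) - 27300*(-1/31530) = 3208/2523 + 910/1051 = 5667538/2651673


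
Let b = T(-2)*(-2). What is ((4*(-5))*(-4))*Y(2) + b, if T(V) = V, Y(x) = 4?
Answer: 324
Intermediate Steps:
b = 4 (b = -2*(-2) = 4)
((4*(-5))*(-4))*Y(2) + b = ((4*(-5))*(-4))*4 + 4 = -20*(-4)*4 + 4 = 80*4 + 4 = 320 + 4 = 324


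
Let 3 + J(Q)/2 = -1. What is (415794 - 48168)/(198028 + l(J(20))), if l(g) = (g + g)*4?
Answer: 61271/32994 ≈ 1.8570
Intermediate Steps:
J(Q) = -8 (J(Q) = -6 + 2*(-1) = -6 - 2 = -8)
l(g) = 8*g (l(g) = (2*g)*4 = 8*g)
(415794 - 48168)/(198028 + l(J(20))) = (415794 - 48168)/(198028 + 8*(-8)) = 367626/(198028 - 64) = 367626/197964 = 367626*(1/197964) = 61271/32994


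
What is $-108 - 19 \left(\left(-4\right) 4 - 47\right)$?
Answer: $1089$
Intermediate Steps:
$-108 - 19 \left(\left(-4\right) 4 - 47\right) = -108 - 19 \left(-16 - 47\right) = -108 - -1197 = -108 + 1197 = 1089$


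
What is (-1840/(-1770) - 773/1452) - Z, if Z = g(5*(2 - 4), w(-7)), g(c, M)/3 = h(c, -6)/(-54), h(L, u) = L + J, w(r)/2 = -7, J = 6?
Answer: 73235/257004 ≈ 0.28496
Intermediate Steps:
w(r) = -14 (w(r) = 2*(-7) = -14)
h(L, u) = 6 + L (h(L, u) = L + 6 = 6 + L)
g(c, M) = -1/3 - c/18 (g(c, M) = 3*((6 + c)/(-54)) = 3*((6 + c)*(-1/54)) = 3*(-1/9 - c/54) = -1/3 - c/18)
Z = 2/9 (Z = -1/3 - 5*(2 - 4)/18 = -1/3 - 5*(-2)/18 = -1/3 - 1/18*(-10) = -1/3 + 5/9 = 2/9 ≈ 0.22222)
(-1840/(-1770) - 773/1452) - Z = (-1840/(-1770) - 773/1452) - 1*2/9 = (-1840*(-1/1770) - 773*1/1452) - 2/9 = (184/177 - 773/1452) - 2/9 = 14483/28556 - 2/9 = 73235/257004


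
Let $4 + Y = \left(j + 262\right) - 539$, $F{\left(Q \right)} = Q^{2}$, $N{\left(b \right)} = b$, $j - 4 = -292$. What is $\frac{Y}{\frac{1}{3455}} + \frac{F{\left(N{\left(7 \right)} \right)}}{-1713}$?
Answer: $- \frac{3367578184}{1713} \approx -1.9659 \cdot 10^{6}$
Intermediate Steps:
$j = -288$ ($j = 4 - 292 = -288$)
$Y = -569$ ($Y = -4 + \left(\left(-288 + 262\right) - 539\right) = -4 - 565 = -569$)
$\frac{Y}{\frac{1}{3455}} + \frac{F{\left(N{\left(7 \right)} \right)}}{-1713} = - \frac{569}{\frac{1}{3455}} + \frac{7^{2}}{-1713} = - 569 \frac{1}{\frac{1}{3455}} + 49 \left(- \frac{1}{1713}\right) = \left(-569\right) 3455 - \frac{49}{1713} = -1965895 - \frac{49}{1713} = - \frac{3367578184}{1713}$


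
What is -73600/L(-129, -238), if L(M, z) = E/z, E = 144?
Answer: 1094800/9 ≈ 1.2164e+5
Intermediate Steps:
L(M, z) = 144/z
-73600/L(-129, -238) = -73600/(144/(-238)) = -73600/(144*(-1/238)) = -73600/(-72/119) = -73600*(-119/72) = 1094800/9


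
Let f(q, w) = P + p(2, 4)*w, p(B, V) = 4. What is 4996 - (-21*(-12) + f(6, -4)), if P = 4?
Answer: 4756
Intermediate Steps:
f(q, w) = 4 + 4*w
4996 - (-21*(-12) + f(6, -4)) = 4996 - (-21*(-12) + (4 + 4*(-4))) = 4996 - (252 + (4 - 16)) = 4996 - (252 - 12) = 4996 - 1*240 = 4996 - 240 = 4756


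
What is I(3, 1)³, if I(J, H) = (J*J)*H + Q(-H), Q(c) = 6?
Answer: 3375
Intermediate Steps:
I(J, H) = 6 + H*J² (I(J, H) = (J*J)*H + 6 = J²*H + 6 = H*J² + 6 = 6 + H*J²)
I(3, 1)³ = (6 + 1*3²)³ = (6 + 1*9)³ = (6 + 9)³ = 15³ = 3375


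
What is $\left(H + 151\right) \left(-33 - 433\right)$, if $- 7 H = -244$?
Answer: $- \frac{606266}{7} \approx -86609.0$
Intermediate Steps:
$H = \frac{244}{7}$ ($H = \left(- \frac{1}{7}\right) \left(-244\right) = \frac{244}{7} \approx 34.857$)
$\left(H + 151\right) \left(-33 - 433\right) = \left(\frac{244}{7} + 151\right) \left(-33 - 433\right) = \frac{1301}{7} \left(-466\right) = - \frac{606266}{7}$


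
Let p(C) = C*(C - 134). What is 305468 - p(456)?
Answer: 158636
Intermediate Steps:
p(C) = C*(-134 + C)
305468 - p(456) = 305468 - 456*(-134 + 456) = 305468 - 456*322 = 305468 - 1*146832 = 305468 - 146832 = 158636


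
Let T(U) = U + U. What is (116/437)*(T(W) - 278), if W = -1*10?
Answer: -34568/437 ≈ -79.103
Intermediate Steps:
W = -10
T(U) = 2*U
(116/437)*(T(W) - 278) = (116/437)*(2*(-10) - 278) = (116*(1/437))*(-20 - 278) = (116/437)*(-298) = -34568/437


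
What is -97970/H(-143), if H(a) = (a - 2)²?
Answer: -19594/4205 ≈ -4.6597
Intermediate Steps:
H(a) = (-2 + a)²
-97970/H(-143) = -97970/(-2 - 143)² = -97970/((-145)²) = -97970/21025 = -97970*1/21025 = -19594/4205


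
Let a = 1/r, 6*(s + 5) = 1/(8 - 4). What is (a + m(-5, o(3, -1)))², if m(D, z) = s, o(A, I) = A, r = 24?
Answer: 3481/144 ≈ 24.174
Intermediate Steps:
s = -119/24 (s = -5 + 1/(6*(8 - 4)) = -5 + (⅙)/4 = -5 + (⅙)*(¼) = -5 + 1/24 = -119/24 ≈ -4.9583)
m(D, z) = -119/24
a = 1/24 ≈ 0.041667
(a + m(-5, o(3, -1)))² = (1/24 - 119/24)² = (-59/12)² = 3481/144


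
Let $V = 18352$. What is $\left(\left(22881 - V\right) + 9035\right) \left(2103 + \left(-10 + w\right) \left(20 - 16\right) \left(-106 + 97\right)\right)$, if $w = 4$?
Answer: $31454916$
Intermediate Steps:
$\left(\left(22881 - V\right) + 9035\right) \left(2103 + \left(-10 + w\right) \left(20 - 16\right) \left(-106 + 97\right)\right) = \left(\left(22881 - 18352\right) + 9035\right) \left(2103 + \left(-10 + 4\right) \left(20 - 16\right) \left(-106 + 97\right)\right) = \left(\left(22881 - 18352\right) + 9035\right) \left(2103 + \left(-6\right) 4 \left(-9\right)\right) = \left(4529 + 9035\right) \left(2103 - -216\right) = 13564 \left(2103 + 216\right) = 13564 \cdot 2319 = 31454916$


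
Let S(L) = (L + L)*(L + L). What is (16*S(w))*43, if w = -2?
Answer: 11008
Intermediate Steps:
S(L) = 4*L**2 (S(L) = (2*L)*(2*L) = 4*L**2)
(16*S(w))*43 = (16*(4*(-2)**2))*43 = (16*(4*4))*43 = (16*16)*43 = 256*43 = 11008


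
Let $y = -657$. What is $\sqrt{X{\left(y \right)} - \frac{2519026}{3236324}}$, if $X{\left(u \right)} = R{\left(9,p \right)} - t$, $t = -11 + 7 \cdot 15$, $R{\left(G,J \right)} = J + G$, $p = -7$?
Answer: $\frac{i \sqrt{840606698386}}{95186} \approx 9.6322 i$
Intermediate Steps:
$R{\left(G,J \right)} = G + J$
$t = 94$ ($t = -11 + 105 = 94$)
$X{\left(u \right)} = -92$ ($X{\left(u \right)} = \left(9 - 7\right) - 94 = 2 - 94 = -92$)
$\sqrt{X{\left(y \right)} - \frac{2519026}{3236324}} = \sqrt{-92 - \frac{2519026}{3236324}} = \sqrt{-92 - \frac{74089}{95186}} = \sqrt{- \frac{8831201}{95186}} = \frac{i \sqrt{840606698386}}{95186}$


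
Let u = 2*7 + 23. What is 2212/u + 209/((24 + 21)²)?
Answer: 4487033/74925 ≈ 59.887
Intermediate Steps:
u = 37 (u = 14 + 23 = 37)
2212/u + 209/((24 + 21)²) = 2212/37 + 209/((24 + 21)²) = 2212*(1/37) + 209/(45²) = 2212/37 + 209/2025 = 4487033/74925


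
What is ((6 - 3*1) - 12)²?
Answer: 81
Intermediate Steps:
((6 - 3*1) - 12)² = ((6 - 3) - 12)² = (3 - 12)² = (-9)² = 81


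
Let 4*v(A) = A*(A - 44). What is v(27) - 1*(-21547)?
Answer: 85729/4 ≈ 21432.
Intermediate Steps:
v(A) = A*(-44 + A)/4 (v(A) = (A*(A - 44))/4 = (A*(-44 + A))/4 = A*(-44 + A)/4)
v(27) - 1*(-21547) = (¼)*27*(-44 + 27) - 1*(-21547) = (¼)*27*(-17) + 21547 = -459/4 + 21547 = 85729/4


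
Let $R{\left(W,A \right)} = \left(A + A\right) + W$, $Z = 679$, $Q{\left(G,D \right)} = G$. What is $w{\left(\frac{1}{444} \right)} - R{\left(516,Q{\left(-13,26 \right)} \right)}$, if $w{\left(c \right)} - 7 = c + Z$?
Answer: $\frac{87025}{444} \approx 196.0$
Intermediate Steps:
$R{\left(W,A \right)} = W + 2 A$ ($R{\left(W,A \right)} = 2 A + W = W + 2 A$)
$w{\left(c \right)} = 686 + c$ ($w{\left(c \right)} = 7 + \left(c + 679\right) = 7 + \left(679 + c\right) = 686 + c$)
$w{\left(\frac{1}{444} \right)} - R{\left(516,Q{\left(-13,26 \right)} \right)} = \left(686 + \frac{1}{444}\right) - \left(516 + 2 \left(-13\right)\right) = \left(686 + \frac{1}{444}\right) - \left(516 - 26\right) = \frac{304585}{444} - 490 = \frac{87025}{444}$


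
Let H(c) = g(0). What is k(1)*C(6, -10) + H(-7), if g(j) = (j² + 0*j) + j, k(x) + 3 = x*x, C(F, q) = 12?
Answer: -24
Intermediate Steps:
k(x) = -3 + x² (k(x) = -3 + x*x = -3 + x²)
g(j) = j + j² (g(j) = (j² + 0) + j = j² + j = j + j²)
H(c) = 0 (H(c) = 0*(1 + 0) = 0*1 = 0)
k(1)*C(6, -10) + H(-7) = (-3 + 1²)*12 + 0 = (-3 + 1)*12 + 0 = -2*12 + 0 = -24 + 0 = -24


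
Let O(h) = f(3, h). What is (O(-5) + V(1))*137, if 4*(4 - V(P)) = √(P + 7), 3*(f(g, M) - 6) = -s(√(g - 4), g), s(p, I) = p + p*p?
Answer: 4247/3 - 137*√2/2 - 137*I/3 ≈ 1318.8 - 45.667*I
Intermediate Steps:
s(p, I) = p + p²
f(g, M) = 6 - √(-4 + g)*(1 + √(-4 + g))/3 (f(g, M) = 6 + (-√(g - 4)*(1 + √(g - 4)))/3 = 6 + (-√(-4 + g)*(1 + √(-4 + g)))/3 = 6 - √(-4 + g)*(1 + √(-4 + g))/3)
O(h) = 19/3 - I/3 (O(h) = 22/3 - ⅓*3 - √(-4 + 3)/3 = 22/3 - 1 - I/3 = 19/3 - I/3)
V(P) = 4 - √(7 + P)/4 (V(P) = 4 - √(P + 7)/4 = 4 - √(7 + P)/4)
(O(-5) + V(1))*137 = ((19/3 - I/3) + (4 - √(7 + 1)/4))*137 = ((19/3 - I/3) + (4 - √2/2))*137 = (31/3 - √2/2 - I/3)*137 = 4247/3 - 137*√2/2 - 137*I/3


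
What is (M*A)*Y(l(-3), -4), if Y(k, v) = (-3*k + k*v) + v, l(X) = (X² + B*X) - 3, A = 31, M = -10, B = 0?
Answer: 14260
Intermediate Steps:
l(X) = -3 + X² (l(X) = (X² + 0*X) - 3 = (X² + 0) - 3 = X² - 3 = -3 + X²)
Y(k, v) = v - 3*k + k*v
(M*A)*Y(l(-3), -4) = (-10*31)*(-4 - 3*(-3 + (-3)²) + (-3 + (-3)²)*(-4)) = -310*(-4 - 3*(-3 + 9) + (-3 + 9)*(-4)) = -310*(-4 - 3*6 + 6*(-4)) = -310*(-4 - 18 - 24) = -310*(-46) = 14260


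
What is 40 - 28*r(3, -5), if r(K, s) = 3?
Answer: -44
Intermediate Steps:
40 - 28*r(3, -5) = 40 - 28*3 = 40 - 84 = -44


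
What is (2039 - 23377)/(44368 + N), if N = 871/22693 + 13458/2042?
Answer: -247195960957/514070158996 ≈ -0.48086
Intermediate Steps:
N = 153590488/23169553 (N = 871*(1/22693) + 13458*(1/2042) = 871/22693 + 6729/1021 = 153590488/23169553 ≈ 6.6290)
(2039 - 23377)/(44368 + N) = (2039 - 23377)/(44368 + 153590488/23169553) = -21338/1028140317992/23169553 = -21338*23169553/1028140317992 = -247195960957/514070158996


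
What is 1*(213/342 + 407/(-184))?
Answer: -16667/10488 ≈ -1.5891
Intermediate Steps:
1*(213/342 + 407/(-184)) = 1*(213*(1/342) + 407*(-1/184)) = 1*(71/114 - 407/184) = 1*(-16667/10488) = -16667/10488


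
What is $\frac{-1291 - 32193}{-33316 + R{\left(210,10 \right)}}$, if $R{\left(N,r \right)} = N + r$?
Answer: $\frac{8371}{8274} \approx 1.0117$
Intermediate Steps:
$\frac{-1291 - 32193}{-33316 + R{\left(210,10 \right)}} = \frac{-1291 - 32193}{-33316 + \left(210 + 10\right)} = \frac{-1291 - 32193}{-33316 + 220} = - \frac{33484}{-33096} = \left(-33484\right) \left(- \frac{1}{33096}\right) = \frac{8371}{8274}$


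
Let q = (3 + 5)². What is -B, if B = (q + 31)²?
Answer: -9025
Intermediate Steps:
q = 64 (q = 8² = 64)
B = 9025 (B = (64 + 31)² = 95² = 9025)
-B = -1*9025 = -9025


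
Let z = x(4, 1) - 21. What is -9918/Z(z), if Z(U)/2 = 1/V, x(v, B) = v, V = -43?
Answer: 213237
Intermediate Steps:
z = -17 (z = 4 - 21 = -17)
Z(U) = -2/43 (Z(U) = 2/(-43) = 2*(-1/43) = -2/43)
-9918/Z(z) = -9918/(-2/43) = -9918*(-43/2) = 213237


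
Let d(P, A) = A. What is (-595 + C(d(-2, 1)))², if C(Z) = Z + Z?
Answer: 351649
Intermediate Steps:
C(Z) = 2*Z
(-595 + C(d(-2, 1)))² = (-595 + 2*1)² = (-595 + 2)² = (-593)² = 351649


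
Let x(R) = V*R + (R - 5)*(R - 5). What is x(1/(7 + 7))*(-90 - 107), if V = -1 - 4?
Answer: -924127/196 ≈ -4714.9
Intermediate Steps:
V = -5
x(R) = (-5 + R)² - 5*R (x(R) = -5*R + (R - 5)*(R - 5) = -5*R + (-5 + R)*(-5 + R) = -5*R + (-5 + R)² = (-5 + R)² - 5*R)
x(1/(7 + 7))*(-90 - 107) = ((-5 + 1/(7 + 7))² - 5/(7 + 7))*(-90 - 107) = ((-5 + 1/14)² - 5/14)*(-197) = ((-5 + 1/14)² - 5*1/14)*(-197) = ((-69/14)² - 5/14)*(-197) = (4761/196 - 5/14)*(-197) = (4691/196)*(-197) = -924127/196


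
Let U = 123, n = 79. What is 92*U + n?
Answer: 11395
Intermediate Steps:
92*U + n = 92*123 + 79 = 11316 + 79 = 11395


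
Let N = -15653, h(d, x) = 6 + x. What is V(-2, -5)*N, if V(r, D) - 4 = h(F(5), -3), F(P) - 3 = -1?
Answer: -109571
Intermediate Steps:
F(P) = 2 (F(P) = 3 - 1 = 2)
V(r, D) = 7 (V(r, D) = 4 + (6 - 3) = 4 + 3 = 7)
V(-2, -5)*N = 7*(-15653) = -109571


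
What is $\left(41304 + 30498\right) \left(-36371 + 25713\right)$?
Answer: $-765265716$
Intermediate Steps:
$\left(41304 + 30498\right) \left(-36371 + 25713\right) = 71802 \left(-10658\right) = -765265716$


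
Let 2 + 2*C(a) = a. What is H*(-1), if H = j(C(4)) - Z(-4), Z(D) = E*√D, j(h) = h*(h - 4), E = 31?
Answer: 3 + 62*I ≈ 3.0 + 62.0*I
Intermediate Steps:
C(a) = -1 + a/2
j(h) = h*(-4 + h)
Z(D) = 31*√D
H = -3 - 62*I (H = (-1 + (½)*4)*(-4 + (-1 + (½)*4)) - 31*√(-4) = (-1 + 2)*(-4 + (-1 + 2)) - 31*2*I = 1*(-4 + 1) - 62*I = 1*(-3) - 62*I = -3 - 62*I ≈ -3.0 - 62.0*I)
H*(-1) = (-3 - 62*I)*(-1) = 3 + 62*I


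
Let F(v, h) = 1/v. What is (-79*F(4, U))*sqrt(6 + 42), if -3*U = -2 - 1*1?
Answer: -79*sqrt(3) ≈ -136.83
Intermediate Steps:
U = 1 (U = -(-2 - 1*1)/3 = -(-2 - 1)/3 = -1/3*(-3) = 1)
(-79*F(4, U))*sqrt(6 + 42) = (-79/4)*sqrt(6 + 42) = (-79*1/4)*sqrt(48) = -79*sqrt(3)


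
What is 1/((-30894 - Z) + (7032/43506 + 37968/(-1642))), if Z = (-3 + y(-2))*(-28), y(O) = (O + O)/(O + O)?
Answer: -5953071/184384238222 ≈ -3.2286e-5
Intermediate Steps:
y(O) = 1 (y(O) = (2*O)/((2*O)) = (2*O)*(1/(2*O)) = 1)
Z = 56 (Z = (-3 + 1)*(-28) = -2*(-28) = 56)
1/((-30894 - Z) + (7032/43506 + 37968/(-1642))) = 1/((-30894 - 1*56) + (7032/43506 + 37968/(-1642))) = 1/((-30894 - 56) + (7032*(1/43506) + 37968*(-1/1642))) = 1/(-30950 + (1172/7251 - 18984/821)) = 1/(-30950 - 136690772/5953071) = 1/(-184384238222/5953071) = -5953071/184384238222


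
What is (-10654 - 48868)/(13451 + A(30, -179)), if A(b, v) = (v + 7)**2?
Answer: -59522/43035 ≈ -1.3831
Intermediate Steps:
A(b, v) = (7 + v)**2
(-10654 - 48868)/(13451 + A(30, -179)) = (-10654 - 48868)/(13451 + (7 - 179)**2) = -59522/(13451 + (-172)**2) = -59522/(13451 + 29584) = -59522/43035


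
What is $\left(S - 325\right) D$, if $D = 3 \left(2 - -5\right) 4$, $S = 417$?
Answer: $7728$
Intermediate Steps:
$D = 84$ ($D = 3 \left(2 + 5\right) 4 = 3 \cdot 7 \cdot 4 = 21 \cdot 4 = 84$)
$\left(S - 325\right) D = \left(417 - 325\right) 84 = 92 \cdot 84 = 7728$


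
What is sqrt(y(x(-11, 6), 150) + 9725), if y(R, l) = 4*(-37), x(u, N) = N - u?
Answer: sqrt(9577) ≈ 97.862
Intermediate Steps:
y(R, l) = -148
sqrt(y(x(-11, 6), 150) + 9725) = sqrt(-148 + 9725) = sqrt(9577)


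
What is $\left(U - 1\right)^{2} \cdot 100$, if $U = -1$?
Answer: $400$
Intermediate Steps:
$\left(U - 1\right)^{2} \cdot 100 = \left(-1 - 1\right)^{2} \cdot 100 = \left(-2\right)^{2} \cdot 100 = 4 \cdot 100 = 400$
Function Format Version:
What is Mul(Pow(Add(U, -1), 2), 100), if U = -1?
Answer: 400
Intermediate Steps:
Mul(Pow(Add(U, -1), 2), 100) = Mul(Pow(Add(-1, -1), 2), 100) = Mul(Pow(-2, 2), 100) = Mul(4, 100) = 400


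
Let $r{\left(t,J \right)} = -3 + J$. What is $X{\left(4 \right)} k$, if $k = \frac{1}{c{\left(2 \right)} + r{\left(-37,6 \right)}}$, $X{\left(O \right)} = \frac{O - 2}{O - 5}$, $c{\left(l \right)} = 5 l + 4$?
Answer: $- \frac{2}{17} \approx -0.11765$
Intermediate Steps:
$c{\left(l \right)} = 4 + 5 l$
$X{\left(O \right)} = \frac{-2 + O}{-5 + O}$
$k = \frac{1}{17}$ ($k = \frac{1}{\left(4 + 5 \cdot 2\right) + \left(-3 + 6\right)} = \frac{1}{\left(4 + 10\right) + 3} = \frac{1}{14 + 3} = \frac{1}{17} \approx 0.058824$)
$X{\left(4 \right)} k = \frac{-2 + 4}{-5 + 4} \cdot \frac{1}{17} = \frac{1}{-1} \cdot 2 \cdot \frac{1}{17} = \left(-1\right) 2 \cdot \frac{1}{17} = \left(-2\right) \frac{1}{17} = - \frac{2}{17}$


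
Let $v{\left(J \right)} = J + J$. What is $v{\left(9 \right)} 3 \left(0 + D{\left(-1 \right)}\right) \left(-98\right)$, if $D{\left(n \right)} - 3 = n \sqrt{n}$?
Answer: $-15876 + 5292 i \approx -15876.0 + 5292.0 i$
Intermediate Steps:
$D{\left(n \right)} = 3 + n^{\frac{3}{2}}$ ($D{\left(n \right)} = 3 + n \sqrt{n} = 3 + n^{\frac{3}{2}}$)
$v{\left(J \right)} = 2 J$
$v{\left(9 \right)} 3 \left(0 + D{\left(-1 \right)}\right) \left(-98\right) = 2 \cdot 9 \cdot 3 \left(0 + \left(3 + \left(-1\right)^{\frac{3}{2}}\right)\right) \left(-98\right) = 18 \cdot 3 \left(0 + \left(3 - i\right)\right) \left(-98\right) = 18 \cdot 3 \left(3 - i\right) \left(-98\right) = 18 \left(9 - 3 i\right) \left(-98\right) = \left(162 - 54 i\right) \left(-98\right) = -15876 + 5292 i$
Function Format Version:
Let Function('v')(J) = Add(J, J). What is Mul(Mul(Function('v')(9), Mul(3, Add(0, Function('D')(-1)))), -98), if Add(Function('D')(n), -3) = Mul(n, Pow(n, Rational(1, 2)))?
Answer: Add(-15876, Mul(5292, I)) ≈ Add(-15876., Mul(5292.0, I))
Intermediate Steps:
Function('D')(n) = Add(3, Pow(n, Rational(3, 2))) (Function('D')(n) = Add(3, Mul(n, Pow(n, Rational(1, 2)))) = Add(3, Pow(n, Rational(3, 2))))
Function('v')(J) = Mul(2, J)
Mul(Mul(Function('v')(9), Mul(3, Add(0, Function('D')(-1)))), -98) = Mul(Mul(Mul(2, 9), Mul(3, Add(0, Add(3, Pow(-1, Rational(3, 2)))))), -98) = Mul(Mul(18, Mul(3, Add(0, Add(3, Mul(-1, I))))), -98) = Mul(Mul(18, Mul(3, Add(3, Mul(-1, I)))), -98) = Mul(Mul(18, Add(9, Mul(-3, I))), -98) = Mul(Add(162, Mul(-54, I)), -98) = Add(-15876, Mul(5292, I))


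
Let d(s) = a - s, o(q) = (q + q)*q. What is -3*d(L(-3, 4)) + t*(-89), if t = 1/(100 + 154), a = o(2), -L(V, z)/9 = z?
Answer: -33617/254 ≈ -132.35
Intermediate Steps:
o(q) = 2*q² (o(q) = (2*q)*q = 2*q²)
L(V, z) = -9*z
a = 8 (a = 2*2² = 2*4 = 8)
t = 1/254 ≈ 0.0039370
d(s) = 8 - s
-3*d(L(-3, 4)) + t*(-89) = -3*(8 - (-9)*4) + (1/254)*(-89) = -3*(8 - 1*(-36)) - 89/254 = -3*(8 + 36) - 89/254 = -3*44 - 89/254 = -132 - 89/254 = -33617/254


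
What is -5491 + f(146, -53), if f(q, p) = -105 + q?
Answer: -5450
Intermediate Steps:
-5491 + f(146, -53) = -5491 + (-105 + 146) = -5491 + 41 = -5450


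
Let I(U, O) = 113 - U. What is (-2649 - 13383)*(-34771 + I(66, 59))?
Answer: 556695168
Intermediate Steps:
(-2649 - 13383)*(-34771 + I(66, 59)) = (-2649 - 13383)*(-34771 + (113 - 1*66)) = -16032*(-34771 + (113 - 66)) = -16032*(-34771 + 47) = -16032*(-34724) = 556695168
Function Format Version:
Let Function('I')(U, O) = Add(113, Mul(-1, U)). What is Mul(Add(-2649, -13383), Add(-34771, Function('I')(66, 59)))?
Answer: 556695168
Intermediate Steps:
Mul(Add(-2649, -13383), Add(-34771, Function('I')(66, 59))) = Mul(Add(-2649, -13383), Add(-34771, Add(113, Mul(-1, 66)))) = Mul(-16032, Add(-34771, Add(113, -66))) = Mul(-16032, Add(-34771, 47)) = Mul(-16032, -34724) = 556695168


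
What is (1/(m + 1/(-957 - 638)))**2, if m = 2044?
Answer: 2544025/10628767112041 ≈ 2.3935e-7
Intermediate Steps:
(1/(m + 1/(-957 - 638)))**2 = (1/(2044 + 1/(-957 - 638)))**2 = (1/(2044 + 1/(-1595)))**2 = (1/(2044 - 1/1595))**2 = (1/(3260179/1595))**2 = (1595/3260179)**2 = 2544025/10628767112041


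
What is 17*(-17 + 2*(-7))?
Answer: -527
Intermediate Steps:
17*(-17 + 2*(-7)) = 17*(-17 - 14) = 17*(-31) = -527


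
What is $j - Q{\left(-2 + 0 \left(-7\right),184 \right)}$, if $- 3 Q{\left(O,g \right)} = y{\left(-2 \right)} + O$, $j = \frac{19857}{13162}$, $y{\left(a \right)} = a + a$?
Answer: $- \frac{6467}{13162} \approx -0.49134$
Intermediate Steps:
$y{\left(a \right)} = 2 a$
$j = \frac{19857}{13162}$ ($j = 19857 \cdot \frac{1}{13162} = \frac{19857}{13162} \approx 1.5087$)
$Q{\left(O,g \right)} = \frac{4}{3} - \frac{O}{3}$ ($Q{\left(O,g \right)} = - \frac{2 \left(-2\right) + O}{3} = - \frac{-4 + O}{3} = \frac{4}{3} - \frac{O}{3}$)
$j - Q{\left(-2 + 0 \left(-7\right),184 \right)} = \frac{19857}{13162} - \left(\frac{4}{3} - \frac{-2 + 0 \left(-7\right)}{3}\right) = \frac{19857}{13162} - \left(\frac{4}{3} - \frac{-2 + 0}{3}\right) = \frac{19857}{13162} - \left(\frac{4}{3} - - \frac{2}{3}\right) = \frac{19857}{13162} - \left(\frac{4}{3} + \frac{2}{3}\right) = \frac{19857}{13162} - 2 = - \frac{6467}{13162}$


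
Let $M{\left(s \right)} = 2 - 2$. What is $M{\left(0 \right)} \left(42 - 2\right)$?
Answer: $0$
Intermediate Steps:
$M{\left(s \right)} = 0$ ($M{\left(s \right)} = 2 - 2 = 0$)
$M{\left(0 \right)} \left(42 - 2\right) = 0 \left(42 - 2\right) = 0 \cdot 40 = 0$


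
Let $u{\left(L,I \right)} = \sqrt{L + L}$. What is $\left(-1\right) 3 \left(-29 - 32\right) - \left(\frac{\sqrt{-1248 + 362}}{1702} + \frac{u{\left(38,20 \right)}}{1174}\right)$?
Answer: $183 - \frac{\sqrt{19}}{587} - \frac{i \sqrt{886}}{1702} \approx 182.99 - 0.017489 i$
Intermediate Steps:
$u{\left(L,I \right)} = \sqrt{2} \sqrt{L}$ ($u{\left(L,I \right)} = \sqrt{2 L} = \sqrt{2} \sqrt{L}$)
$\left(-1\right) 3 \left(-29 - 32\right) - \left(\frac{\sqrt{-1248 + 362}}{1702} + \frac{u{\left(38,20 \right)}}{1174}\right) = \left(-1\right) 3 \left(-29 - 32\right) - \left(\frac{\sqrt{-1248 + 362}}{1702} + \frac{\sqrt{2} \sqrt{38}}{1174}\right) = \left(-3\right) \left(-61\right) - \left(\sqrt{-886} \cdot \frac{1}{1702} + 2 \sqrt{19} \cdot \frac{1}{1174}\right) = 183 - \left(i \sqrt{886} \cdot \frac{1}{1702} + \frac{\sqrt{19}}{587}\right) = 183 - \left(\frac{i \sqrt{886}}{1702} + \frac{\sqrt{19}}{587}\right) = 183 - \left(\frac{\sqrt{19}}{587} + \frac{i \sqrt{886}}{1702}\right) = 183 - \frac{\sqrt{19}}{587} - \frac{i \sqrt{886}}{1702}$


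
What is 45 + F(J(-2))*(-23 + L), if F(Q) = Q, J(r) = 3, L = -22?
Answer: -90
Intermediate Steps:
45 + F(J(-2))*(-23 + L) = 45 + 3*(-23 - 22) = 45 + 3*(-45) = 45 - 135 = -90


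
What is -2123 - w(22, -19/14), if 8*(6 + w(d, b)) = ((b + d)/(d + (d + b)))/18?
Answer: -181994545/85968 ≈ -2117.0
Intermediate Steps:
w(d, b) = -6 + (b + d)/(144*(b + 2*d)) (w(d, b) = -6 + (((b + d)/(d + (d + b)))/18)/8 = -6 + (((b + d)/(d + (b + d)))*(1/18))/8 = -6 + (((b + d)/(b + 2*d))*(1/18))/8 = -6 + ((b + d)/(18*(b + 2*d)))/8 = -6 + (b + d)/(144*(b + 2*d)))
-2123 - w(22, -19/14) = -2123 - (-1727*22 - (-16397)/14)/(144*(-19/14 + 2*22)) = -2123 - (-37994 - (-16397)/14)/(144*(-19*1/14 + 44)) = -2123 - (-37994 - 863*(-19/14))/(144*(-19/14 + 44)) = -2123 - (-37994 + 16397/14)/(144*597/14) = -2123 - 14*(-515519)/(144*597*14) = -2123 - 1*(-515519/85968) = -2123 + 515519/85968 = -181994545/85968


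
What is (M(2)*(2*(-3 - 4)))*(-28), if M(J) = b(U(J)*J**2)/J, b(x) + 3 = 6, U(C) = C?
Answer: 588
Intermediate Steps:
b(x) = 3 (b(x) = -3 + 6 = 3)
M(J) = 3/J
(M(2)*(2*(-3 - 4)))*(-28) = ((3/2)*(2*(-3 - 4)))*(-28) = ((3*(1/2))*(2*(-7)))*(-28) = ((3/2)*(-14))*(-28) = -21*(-28) = 588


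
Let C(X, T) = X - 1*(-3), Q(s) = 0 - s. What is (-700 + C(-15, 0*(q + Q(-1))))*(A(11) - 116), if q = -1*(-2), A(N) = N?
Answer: 74760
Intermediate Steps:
q = 2
Q(s) = -s
C(X, T) = 3 + X (C(X, T) = X + 3 = 3 + X)
(-700 + C(-15, 0*(q + Q(-1))))*(A(11) - 116) = (-700 + (3 - 15))*(11 - 116) = (-700 - 12)*(-105) = -712*(-105) = 74760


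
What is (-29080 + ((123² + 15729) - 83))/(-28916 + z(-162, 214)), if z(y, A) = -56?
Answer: -1695/28972 ≈ -0.058505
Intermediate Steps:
(-29080 + ((123² + 15729) - 83))/(-28916 + z(-162, 214)) = (-29080 + ((123² + 15729) - 83))/(-28916 - 56) = (-29080 + ((15129 + 15729) - 83))/(-28972) = (-29080 + (30858 - 83))*(-1/28972) = (-29080 + 30775)*(-1/28972) = 1695*(-1/28972) = -1695/28972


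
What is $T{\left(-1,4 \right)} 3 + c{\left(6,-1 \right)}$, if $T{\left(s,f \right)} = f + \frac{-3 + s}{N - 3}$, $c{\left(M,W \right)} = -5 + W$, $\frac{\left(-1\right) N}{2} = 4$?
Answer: $\frac{78}{11} \approx 7.0909$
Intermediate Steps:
$N = -8$ ($N = \left(-2\right) 4 = -8$)
$T{\left(s,f \right)} = \frac{3}{11} + f - \frac{s}{11}$ ($T{\left(s,f \right)} = f + \frac{-3 + s}{-8 - 3} = f + \frac{-3 + s}{-11} = f + \left(-3 + s\right) \left(- \frac{1}{11}\right) = f - \left(- \frac{3}{11} + \frac{s}{11}\right) = \frac{3}{11} + f - \frac{s}{11}$)
$T{\left(-1,4 \right)} 3 + c{\left(6,-1 \right)} = \left(\frac{3}{11} + 4 - - \frac{1}{11}\right) 3 - 6 = \left(\frac{3}{11} + 4 + \frac{1}{11}\right) 3 - 6 = \frac{48}{11} \cdot 3 - 6 = \frac{144}{11} - 6 = \frac{78}{11}$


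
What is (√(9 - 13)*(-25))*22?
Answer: -1100*I ≈ -1100.0*I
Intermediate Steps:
(√(9 - 13)*(-25))*22 = (√(-4)*(-25))*22 = ((2*I)*(-25))*22 = -50*I*22 = -1100*I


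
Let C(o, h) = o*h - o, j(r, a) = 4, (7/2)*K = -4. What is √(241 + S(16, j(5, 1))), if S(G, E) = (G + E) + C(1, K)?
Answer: 2*√3171/7 ≈ 16.089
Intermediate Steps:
K = -8/7 (K = (2/7)*(-4) = -8/7 ≈ -1.1429)
C(o, h) = -o + h*o (C(o, h) = h*o - o = -o + h*o)
S(G, E) = -15/7 + E + G (S(G, E) = (G + E) + 1*(-1 - 8/7) = (E + G) + 1*(-15/7) = (E + G) - 15/7 = -15/7 + E + G)
√(241 + S(16, j(5, 1))) = √(241 + (-15/7 + 4 + 16)) = √(241 + 125/7) = √(1812/7) = 2*√3171/7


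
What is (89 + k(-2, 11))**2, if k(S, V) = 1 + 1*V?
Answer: 10201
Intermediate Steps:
k(S, V) = 1 + V
(89 + k(-2, 11))**2 = (89 + (1 + 11))**2 = (89 + 12)**2 = 101**2 = 10201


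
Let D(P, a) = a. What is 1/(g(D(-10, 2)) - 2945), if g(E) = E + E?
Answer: -1/2941 ≈ -0.00034002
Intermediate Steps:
g(E) = 2*E
1/(g(D(-10, 2)) - 2945) = 1/(2*2 - 2945) = 1/(4 - 2945) = 1/(-2941) = -1/2941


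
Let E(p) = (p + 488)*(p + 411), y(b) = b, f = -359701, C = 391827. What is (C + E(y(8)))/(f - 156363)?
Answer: -599651/516064 ≈ -1.1620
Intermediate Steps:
E(p) = (411 + p)*(488 + p) (E(p) = (488 + p)*(411 + p) = (411 + p)*(488 + p))
(C + E(y(8)))/(f - 156363) = (391827 + (200568 + 8**2 + 899*8))/(-359701 - 156363) = (391827 + (200568 + 64 + 7192))/(-516064) = (391827 + 207824)*(-1/516064) = 599651*(-1/516064) = -599651/516064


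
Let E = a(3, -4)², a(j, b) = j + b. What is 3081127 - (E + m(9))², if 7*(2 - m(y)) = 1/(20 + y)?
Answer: 126969792879/41209 ≈ 3.0811e+6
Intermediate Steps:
a(j, b) = b + j
m(y) = 2 - 1/(7*(20 + y))
E = 1 (E = (-4 + 3)² = (-1)² = 1)
3081127 - (E + m(9))² = 3081127 - (1 + (279 + 14*9)/(7*(20 + 9)))² = 3081127 - (1 + (⅐)*(279 + 126)/29)² = 3081127 - (1 + (⅐)*(1/29)*405)² = 3081127 - (1 + 405/203)² = 3081127 - (608/203)² = 3081127 - 1*369664/41209 = 3081127 - 369664/41209 = 126969792879/41209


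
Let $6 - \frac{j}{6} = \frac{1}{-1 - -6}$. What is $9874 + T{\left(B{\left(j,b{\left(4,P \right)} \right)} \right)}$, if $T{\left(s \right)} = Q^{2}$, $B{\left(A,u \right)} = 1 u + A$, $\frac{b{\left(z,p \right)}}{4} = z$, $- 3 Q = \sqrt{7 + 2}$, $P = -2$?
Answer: $9875$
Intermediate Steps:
$Q = -1$ ($Q = - \frac{\sqrt{7 + 2}}{3} = - \frac{\sqrt{9}}{3} = \left(- \frac{1}{3}\right) 3 = -1$)
$b{\left(z,p \right)} = 4 z$
$j = \frac{174}{5}$ ($j = 36 - \frac{6}{-1 - -6} = 36 - \frac{6}{-1 + 6} = 36 - \frac{6}{5} = \frac{174}{5} \approx 34.8$)
$B{\left(A,u \right)} = A + u$ ($B{\left(A,u \right)} = u + A = A + u$)
$T{\left(s \right)} = 1$ ($T{\left(s \right)} = \left(-1\right)^{2} = 1$)
$9874 + T{\left(B{\left(j,b{\left(4,P \right)} \right)} \right)} = 9874 + 1 = 9875$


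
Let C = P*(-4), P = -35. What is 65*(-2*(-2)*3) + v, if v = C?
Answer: 920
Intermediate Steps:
C = 140 (C = -35*(-4) = 140)
v = 140
65*(-2*(-2)*3) + v = 65*(-2*(-2)*3) + 140 = 65*(4*3) + 140 = 65*12 + 140 = 780 + 140 = 920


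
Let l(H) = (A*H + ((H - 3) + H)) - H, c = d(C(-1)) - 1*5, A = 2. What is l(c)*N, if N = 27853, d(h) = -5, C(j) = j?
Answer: -919149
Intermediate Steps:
c = -10 (c = -5 - 1*5 = -5 - 5 = -10)
l(H) = -3 + 3*H (l(H) = (2*H + ((H - 3) + H)) - H = (2*H + ((-3 + H) + H)) - H = (2*H + (-3 + 2*H)) - H = (-3 + 4*H) - H = -3 + 3*H)
l(c)*N = (-3 + 3*(-10))*27853 = (-3 - 30)*27853 = -33*27853 = -919149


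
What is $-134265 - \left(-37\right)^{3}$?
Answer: $-83612$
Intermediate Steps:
$-134265 - \left(-37\right)^{3} = -134265 - -50653 = -134265 + 50653 = -83612$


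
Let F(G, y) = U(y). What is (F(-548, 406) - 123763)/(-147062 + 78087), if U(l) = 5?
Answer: 123758/68975 ≈ 1.7942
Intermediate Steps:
F(G, y) = 5
(F(-548, 406) - 123763)/(-147062 + 78087) = (5 - 123763)/(-147062 + 78087) = -123758/(-68975) = -123758*(-1/68975) = 123758/68975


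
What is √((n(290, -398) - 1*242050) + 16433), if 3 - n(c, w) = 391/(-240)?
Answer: I*√812204535/60 ≈ 474.99*I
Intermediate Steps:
n(c, w) = 1111/240 (n(c, w) = 3 - 391/(-240) = 3 - 391*(-1)/240 = 3 - 1*(-391/240) = 3 + 391/240 = 1111/240)
√((n(290, -398) - 1*242050) + 16433) = √((1111/240 - 1*242050) + 16433) = √((1111/240 - 242050) + 16433) = √(-58090889/240 + 16433) = √(-54146969/240) = I*√812204535/60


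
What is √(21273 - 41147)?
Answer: I*√19874 ≈ 140.98*I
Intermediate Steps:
√(21273 - 41147) = √(-19874) = I*√19874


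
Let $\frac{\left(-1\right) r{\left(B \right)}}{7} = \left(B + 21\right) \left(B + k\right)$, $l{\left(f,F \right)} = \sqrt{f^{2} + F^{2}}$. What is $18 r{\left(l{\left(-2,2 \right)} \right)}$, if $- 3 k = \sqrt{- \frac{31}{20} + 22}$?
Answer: $-1008 - 5292 \sqrt{2} + \frac{42 \sqrt{4090}}{5} + \frac{441 \sqrt{2045}}{5} \approx -3966.3$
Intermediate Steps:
$k = - \frac{\sqrt{2045}}{30}$ ($k = - \frac{\sqrt{- \frac{31}{20} + 22}}{3} = - \frac{\sqrt{\frac{409}{20}}}{3} = - \frac{\frac{1}{10} \sqrt{2045}}{3} = - \frac{\sqrt{2045}}{30} \approx -1.5074$)
$l{\left(f,F \right)} = \sqrt{F^{2} + f^{2}}$
$r{\left(B \right)} = - 7 \left(21 + B\right) \left(B - \frac{\sqrt{2045}}{30}\right)$ ($r{\left(B \right)} = - 7 \left(B + 21\right) \left(B - \frac{\sqrt{2045}}{30}\right) = - 7 \left(21 + B\right) \left(B - \frac{\sqrt{2045}}{30}\right)$)
$18 r{\left(l{\left(-2,2 \right)} \right)} = 18 \left(- 147 \sqrt{2^{2} + \left(-2\right)^{2}} - 7 \left(\sqrt{2^{2} + \left(-2\right)^{2}}\right)^{2} + \frac{49 \sqrt{2045}}{10} + \frac{7 \sqrt{2^{2} + \left(-2\right)^{2}} \sqrt{2045}}{30}\right) = 18 \left(- 147 \sqrt{4 + 4} - 7 \left(\sqrt{4 + 4}\right)^{2} + \frac{49 \sqrt{2045}}{10} + \frac{7 \sqrt{4 + 4} \sqrt{2045}}{30}\right) = 18 \left(- 147 \sqrt{8} - 7 \left(\sqrt{8}\right)^{2} + \frac{49 \sqrt{2045}}{10} + \frac{7 \sqrt{8} \sqrt{2045}}{30}\right) = 18 \left(- 147 \cdot 2 \sqrt{2} - 7 \left(2 \sqrt{2}\right)^{2} + \frac{49 \sqrt{2045}}{10} + \frac{7 \cdot 2 \sqrt{2} \sqrt{2045}}{30}\right) = 18 \left(- 294 \sqrt{2} - 56 + \frac{49 \sqrt{2045}}{10} + \frac{7 \sqrt{4090}}{15}\right) = 18 \left(-56 - 294 \sqrt{2} + \frac{7 \sqrt{4090}}{15} + \frac{49 \sqrt{2045}}{10}\right) = -1008 - 5292 \sqrt{2} + \frac{42 \sqrt{4090}}{5} + \frac{441 \sqrt{2045}}{5}$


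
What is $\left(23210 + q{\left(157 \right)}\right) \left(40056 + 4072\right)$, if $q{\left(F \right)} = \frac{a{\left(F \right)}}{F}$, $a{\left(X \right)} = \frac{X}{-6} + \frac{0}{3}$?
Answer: $\frac{3072610576}{3} \approx 1.0242 \cdot 10^{9}$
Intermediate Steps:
$a{\left(X \right)} = - \frac{X}{6}$ ($a{\left(X \right)} = X \left(- \frac{1}{6}\right) + 0 \cdot \frac{1}{3} = - \frac{X}{6} + 0 = - \frac{X}{6}$)
$q{\left(F \right)} = - \frac{1}{6}$ ($q{\left(F \right)} = \frac{\left(- \frac{1}{6}\right) F}{F} = - \frac{1}{6}$)
$\left(23210 + q{\left(157 \right)}\right) \left(40056 + 4072\right) = \left(23210 - \frac{1}{6}\right) \left(40056 + 4072\right) = \frac{139259}{6} \cdot 44128 = \frac{3072610576}{3}$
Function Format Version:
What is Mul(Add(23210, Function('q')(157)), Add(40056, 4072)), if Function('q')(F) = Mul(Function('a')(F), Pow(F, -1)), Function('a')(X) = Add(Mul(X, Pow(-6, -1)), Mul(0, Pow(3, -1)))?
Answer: Rational(3072610576, 3) ≈ 1.0242e+9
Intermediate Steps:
Function('a')(X) = Mul(Rational(-1, 6), X) (Function('a')(X) = Add(Mul(X, Rational(-1, 6)), Mul(0, Rational(1, 3))) = Add(Mul(Rational(-1, 6), X), 0) = Mul(Rational(-1, 6), X))
Function('q')(F) = Rational(-1, 6) (Function('q')(F) = Mul(Mul(Rational(-1, 6), F), Pow(F, -1)) = Rational(-1, 6))
Mul(Add(23210, Function('q')(157)), Add(40056, 4072)) = Mul(Add(23210, Rational(-1, 6)), Add(40056, 4072)) = Mul(Rational(139259, 6), 44128) = Rational(3072610576, 3)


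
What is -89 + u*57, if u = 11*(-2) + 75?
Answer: 2932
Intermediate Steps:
u = 53 (u = -22 + 75 = 53)
-89 + u*57 = -89 + 53*57 = -89 + 3021 = 2932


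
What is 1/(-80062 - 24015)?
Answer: -1/104077 ≈ -9.6083e-6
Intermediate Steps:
1/(-80062 - 24015) = 1/(-104077) = -1/104077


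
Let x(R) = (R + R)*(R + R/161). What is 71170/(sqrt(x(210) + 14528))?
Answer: 35585*sqrt(3414557)/296918 ≈ 221.46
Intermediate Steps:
x(R) = 324*R**2/161 (x(R) = (2*R)*(R + R*(1/161)) = (2*R)*(R + R/161) = (2*R)*(162*R/161) = 324*R**2/161)
71170/(sqrt(x(210) + 14528)) = 71170/(sqrt((324/161)*210**2 + 14528)) = 71170/(sqrt((324/161)*44100 + 14528)) = 71170/(sqrt(2041200/23 + 14528)) = 71170/(sqrt(2375344/23)) = 71170/((4*sqrt(3414557)/23)) = 71170*(sqrt(3414557)/593836) = 35585*sqrt(3414557)/296918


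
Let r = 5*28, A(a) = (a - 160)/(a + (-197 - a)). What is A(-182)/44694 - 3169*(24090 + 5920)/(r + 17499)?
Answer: -46519086430049/8628134489 ≈ -5391.6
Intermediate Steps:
A(a) = 160/197 - a/197 (A(a) = (-160 + a)/(-197) = (-160 + a)*(-1/197) = 160/197 - a/197)
r = 140
A(-182)/44694 - 3169*(24090 + 5920)/(r + 17499) = (160/197 - 1/197*(-182))/44694 - 3169*(24090 + 5920)/(140 + 17499) = (160/197 + 182/197)*(1/44694) - 3169/(17639/30010) = (342/197)*(1/44694) - 3169/(17639*(1/30010)) = 19/489151 - 3169/17639/30010 = 19/489151 - 3169*30010/17639 = 19/489151 - 95101690/17639 = -46519086430049/8628134489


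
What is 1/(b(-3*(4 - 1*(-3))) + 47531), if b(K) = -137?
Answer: 1/47394 ≈ 2.1100e-5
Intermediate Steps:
1/(b(-3*(4 - 1*(-3))) + 47531) = 1/(-137 + 47531) = 1/47394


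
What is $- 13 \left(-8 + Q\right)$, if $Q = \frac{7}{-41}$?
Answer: $\frac{4355}{41} \approx 106.22$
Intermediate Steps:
$Q = - \frac{7}{41}$ ($Q = 7 \left(- \frac{1}{41}\right) = - \frac{7}{41} \approx -0.17073$)
$- 13 \left(-8 + Q\right) = - 13 \left(-8 - \frac{7}{41}\right) = \left(-13\right) \left(- \frac{335}{41}\right) = \frac{4355}{41}$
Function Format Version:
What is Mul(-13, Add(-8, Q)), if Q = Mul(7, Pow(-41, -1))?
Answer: Rational(4355, 41) ≈ 106.22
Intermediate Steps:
Q = Rational(-7, 41) (Q = Mul(7, Rational(-1, 41)) = Rational(-7, 41) ≈ -0.17073)
Mul(-13, Add(-8, Q)) = Mul(-13, Add(-8, Rational(-7, 41))) = Mul(-13, Rational(-335, 41)) = Rational(4355, 41)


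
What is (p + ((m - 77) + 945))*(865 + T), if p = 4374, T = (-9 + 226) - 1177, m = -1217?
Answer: -382375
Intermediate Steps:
T = -960 (T = 217 - 1177 = -960)
(p + ((m - 77) + 945))*(865 + T) = (4374 + ((-1217 - 77) + 945))*(865 - 960) = (4374 + (-1294 + 945))*(-95) = (4374 - 349)*(-95) = 4025*(-95) = -382375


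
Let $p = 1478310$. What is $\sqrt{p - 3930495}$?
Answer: $3 i \sqrt{272465} \approx 1565.9 i$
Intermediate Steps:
$\sqrt{p - 3930495} = \sqrt{1478310 - 3930495} = \sqrt{-2452185} = 3 i \sqrt{272465}$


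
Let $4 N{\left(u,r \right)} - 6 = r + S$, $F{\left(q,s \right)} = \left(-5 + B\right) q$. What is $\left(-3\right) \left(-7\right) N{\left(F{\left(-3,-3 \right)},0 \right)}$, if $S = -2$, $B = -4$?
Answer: $21$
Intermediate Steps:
$F{\left(q,s \right)} = - 9 q$ ($F{\left(q,s \right)} = \left(-5 - 4\right) q = - 9 q$)
$N{\left(u,r \right)} = 1 + \frac{r}{4}$ ($N{\left(u,r \right)} = \frac{3}{2} + \frac{r - 2}{4} = \frac{3}{2} + \frac{-2 + r}{4} = \frac{3}{2} + \left(- \frac{1}{2} + \frac{r}{4}\right) = 1 + \frac{r}{4}$)
$\left(-3\right) \left(-7\right) N{\left(F{\left(-3,-3 \right)},0 \right)} = \left(-3\right) \left(-7\right) \left(1 + \frac{1}{4} \cdot 0\right) = 21 \left(1 + 0\right) = 21 \cdot 1 = 21$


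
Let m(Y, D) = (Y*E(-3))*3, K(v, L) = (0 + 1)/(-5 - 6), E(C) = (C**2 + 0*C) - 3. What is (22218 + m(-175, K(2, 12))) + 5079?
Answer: 24147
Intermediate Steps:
E(C) = -3 + C**2 (E(C) = (C**2 + 0) - 3 = C**2 - 3 = -3 + C**2)
K(v, L) = -1/11 (K(v, L) = 1/(-11) = 1*(-1/11) = -1/11)
m(Y, D) = 18*Y (m(Y, D) = (Y*(-3 + (-3)**2))*3 = (Y*(-3 + 9))*3 = (Y*6)*3 = (6*Y)*3 = 18*Y)
(22218 + m(-175, K(2, 12))) + 5079 = (22218 + 18*(-175)) + 5079 = (22218 - 3150) + 5079 = 19068 + 5079 = 24147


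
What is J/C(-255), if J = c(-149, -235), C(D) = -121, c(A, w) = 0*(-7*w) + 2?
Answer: -2/121 ≈ -0.016529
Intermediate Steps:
c(A, w) = 2 (c(A, w) = 0 + 2 = 2)
J = 2
J/C(-255) = 2/(-121) = 2*(-1/121) = -2/121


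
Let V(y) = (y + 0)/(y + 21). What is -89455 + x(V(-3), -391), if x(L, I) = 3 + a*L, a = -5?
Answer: -536707/6 ≈ -89451.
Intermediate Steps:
V(y) = y/(21 + y)
x(L, I) = 3 - 5*L
-89455 + x(V(-3), -391) = -89455 + (3 - (-15)/(21 - 3)) = -89455 + (3 - (-15)/18) = -89455 + (3 - 5*(-⅙)) = -89455 + (3 + ⅚) = -89455 + 23/6 = -536707/6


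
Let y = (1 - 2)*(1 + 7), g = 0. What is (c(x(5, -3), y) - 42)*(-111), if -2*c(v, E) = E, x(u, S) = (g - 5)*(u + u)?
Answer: 4218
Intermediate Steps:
x(u, S) = -10*u (x(u, S) = (0 - 5)*(u + u) = -10*u)
y = -8 (y = -1*8 = -8)
c(v, E) = -E/2
(c(x(5, -3), y) - 42)*(-111) = (-½*(-8) - 42)*(-111) = (4 - 42)*(-111) = -38*(-111) = 4218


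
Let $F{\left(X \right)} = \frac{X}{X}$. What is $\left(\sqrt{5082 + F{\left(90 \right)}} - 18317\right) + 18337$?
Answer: $20 + \sqrt{5083} \approx 91.295$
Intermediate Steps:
$F{\left(X \right)} = 1$
$\left(\sqrt{5082 + F{\left(90 \right)}} - 18317\right) + 18337 = \left(\sqrt{5082 + 1} - 18317\right) + 18337 = \left(\sqrt{5083} - 18317\right) + 18337 = \left(-18317 + \sqrt{5083}\right) + 18337 = 20 + \sqrt{5083}$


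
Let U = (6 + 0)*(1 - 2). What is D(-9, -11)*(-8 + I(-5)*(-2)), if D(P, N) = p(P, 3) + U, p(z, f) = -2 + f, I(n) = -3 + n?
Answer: -40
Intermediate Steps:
U = -6 (U = 6*(-1) = -6)
D(P, N) = -5 (D(P, N) = (-2 + 3) - 6 = 1 - 6 = -5)
D(-9, -11)*(-8 + I(-5)*(-2)) = -5*(-8 + (-3 - 5)*(-2)) = -5*(-8 - 8*(-2)) = -5*(-8 + 16) = -5*8 = -40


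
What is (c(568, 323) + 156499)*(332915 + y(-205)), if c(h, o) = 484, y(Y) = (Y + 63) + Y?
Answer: 52207522344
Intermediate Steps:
y(Y) = 63 + 2*Y (y(Y) = (63 + Y) + Y = 63 + 2*Y)
(c(568, 323) + 156499)*(332915 + y(-205)) = (484 + 156499)*(332915 + (63 + 2*(-205))) = 156983*(332915 + (63 - 410)) = 156983*(332915 - 347) = 156983*332568 = 52207522344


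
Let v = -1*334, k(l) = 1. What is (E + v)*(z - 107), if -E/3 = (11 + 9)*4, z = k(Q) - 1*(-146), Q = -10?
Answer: -22960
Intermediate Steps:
v = -334
z = 147 (z = 1 - 1*(-146) = 1 + 146 = 147)
E = -240 (E = -3*(11 + 9)*4 = -60*4 = -3*80 = -240)
(E + v)*(z - 107) = (-240 - 334)*(147 - 107) = -574*40 = -22960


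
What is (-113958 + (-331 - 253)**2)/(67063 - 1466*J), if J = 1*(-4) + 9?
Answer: 227098/59733 ≈ 3.8019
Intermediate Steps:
J = 5 (J = -4 + 9 = 5)
(-113958 + (-331 - 253)**2)/(67063 - 1466*J) = (-113958 + (-331 - 253)**2)/(67063 - 1466*5) = (-113958 + (-584)**2)/(67063 - 7330) = (-113958 + 341056)/59733 = 227098*(1/59733) = 227098/59733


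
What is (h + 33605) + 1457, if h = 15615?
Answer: 50677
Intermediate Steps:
(h + 33605) + 1457 = (15615 + 33605) + 1457 = 49220 + 1457 = 50677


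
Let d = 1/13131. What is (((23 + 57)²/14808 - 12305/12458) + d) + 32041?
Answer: 3233924117141557/100932560766 ≈ 32040.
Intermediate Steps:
d = 1/13131 ≈ 7.6156e-5
(((23 + 57)²/14808 - 12305/12458) + d) + 32041 = (((23 + 57)²/14808 - 12305/12458) + 1/13131) + 32041 = ((80²*(1/14808) - 12305*1/12458) + 1/13131) + 32041 = ((6400*(1/14808) - 12305/12458) + 1/13131) + 32041 = ((800/1851 - 12305/12458) + 1/13131) + 32041 = (-12810155/23059758 + 1/13131) + 32041 = -56062361849/100932560766 + 32041 = 3233924117141557/100932560766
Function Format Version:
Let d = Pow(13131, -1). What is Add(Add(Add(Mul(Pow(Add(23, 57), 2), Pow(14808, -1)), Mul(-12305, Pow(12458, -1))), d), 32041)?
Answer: Rational(3233924117141557, 100932560766) ≈ 32040.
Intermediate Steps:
d = Rational(1, 13131) ≈ 7.6156e-5
Add(Add(Add(Mul(Pow(Add(23, 57), 2), Pow(14808, -1)), Mul(-12305, Pow(12458, -1))), d), 32041) = Add(Add(Add(Mul(Pow(Add(23, 57), 2), Pow(14808, -1)), Mul(-12305, Pow(12458, -1))), Rational(1, 13131)), 32041) = Add(Add(Add(Mul(Pow(80, 2), Rational(1, 14808)), Mul(-12305, Rational(1, 12458))), Rational(1, 13131)), 32041) = Add(Add(Add(Mul(6400, Rational(1, 14808)), Rational(-12305, 12458)), Rational(1, 13131)), 32041) = Add(Add(Add(Rational(800, 1851), Rational(-12305, 12458)), Rational(1, 13131)), 32041) = Add(Add(Rational(-12810155, 23059758), Rational(1, 13131)), 32041) = Add(Rational(-56062361849, 100932560766), 32041) = Rational(3233924117141557, 100932560766)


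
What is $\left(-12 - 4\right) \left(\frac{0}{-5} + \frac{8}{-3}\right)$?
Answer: $\frac{128}{3} \approx 42.667$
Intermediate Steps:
$\left(-12 - 4\right) \left(\frac{0}{-5} + \frac{8}{-3}\right) = - 16 \left(0 \left(- \frac{1}{5}\right) + 8 \left(- \frac{1}{3}\right)\right) = - 16 \left(0 - \frac{8}{3}\right) = \left(-16\right) \left(- \frac{8}{3}\right) = \frac{128}{3}$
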